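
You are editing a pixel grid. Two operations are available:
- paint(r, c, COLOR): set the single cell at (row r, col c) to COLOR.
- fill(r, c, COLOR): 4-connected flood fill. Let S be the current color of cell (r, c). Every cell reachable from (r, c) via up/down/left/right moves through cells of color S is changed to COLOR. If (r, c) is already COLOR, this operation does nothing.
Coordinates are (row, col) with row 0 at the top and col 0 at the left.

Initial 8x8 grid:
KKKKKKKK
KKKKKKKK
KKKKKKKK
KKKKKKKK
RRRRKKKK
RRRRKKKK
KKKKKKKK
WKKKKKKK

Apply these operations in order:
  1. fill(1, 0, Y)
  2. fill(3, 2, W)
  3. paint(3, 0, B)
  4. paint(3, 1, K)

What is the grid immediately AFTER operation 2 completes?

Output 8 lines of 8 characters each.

Answer: WWWWWWWW
WWWWWWWW
WWWWWWWW
WWWWWWWW
RRRRWWWW
RRRRWWWW
WWWWWWWW
WWWWWWWW

Derivation:
After op 1 fill(1,0,Y) [55 cells changed]:
YYYYYYYY
YYYYYYYY
YYYYYYYY
YYYYYYYY
RRRRYYYY
RRRRYYYY
YYYYYYYY
WYYYYYYY
After op 2 fill(3,2,W) [55 cells changed]:
WWWWWWWW
WWWWWWWW
WWWWWWWW
WWWWWWWW
RRRRWWWW
RRRRWWWW
WWWWWWWW
WWWWWWWW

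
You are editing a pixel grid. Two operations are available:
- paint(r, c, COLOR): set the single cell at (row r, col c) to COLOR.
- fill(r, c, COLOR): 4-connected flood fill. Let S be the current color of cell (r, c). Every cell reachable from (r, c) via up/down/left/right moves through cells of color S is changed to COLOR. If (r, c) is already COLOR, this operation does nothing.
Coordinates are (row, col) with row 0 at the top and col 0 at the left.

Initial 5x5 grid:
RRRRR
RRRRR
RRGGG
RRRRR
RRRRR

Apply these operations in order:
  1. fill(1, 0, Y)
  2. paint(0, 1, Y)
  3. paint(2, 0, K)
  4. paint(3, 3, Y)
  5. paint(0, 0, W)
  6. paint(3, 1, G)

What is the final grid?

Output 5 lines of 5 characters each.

Answer: WYYYY
YYYYY
KYGGG
YGYYY
YYYYY

Derivation:
After op 1 fill(1,0,Y) [22 cells changed]:
YYYYY
YYYYY
YYGGG
YYYYY
YYYYY
After op 2 paint(0,1,Y):
YYYYY
YYYYY
YYGGG
YYYYY
YYYYY
After op 3 paint(2,0,K):
YYYYY
YYYYY
KYGGG
YYYYY
YYYYY
After op 4 paint(3,3,Y):
YYYYY
YYYYY
KYGGG
YYYYY
YYYYY
After op 5 paint(0,0,W):
WYYYY
YYYYY
KYGGG
YYYYY
YYYYY
After op 6 paint(3,1,G):
WYYYY
YYYYY
KYGGG
YGYYY
YYYYY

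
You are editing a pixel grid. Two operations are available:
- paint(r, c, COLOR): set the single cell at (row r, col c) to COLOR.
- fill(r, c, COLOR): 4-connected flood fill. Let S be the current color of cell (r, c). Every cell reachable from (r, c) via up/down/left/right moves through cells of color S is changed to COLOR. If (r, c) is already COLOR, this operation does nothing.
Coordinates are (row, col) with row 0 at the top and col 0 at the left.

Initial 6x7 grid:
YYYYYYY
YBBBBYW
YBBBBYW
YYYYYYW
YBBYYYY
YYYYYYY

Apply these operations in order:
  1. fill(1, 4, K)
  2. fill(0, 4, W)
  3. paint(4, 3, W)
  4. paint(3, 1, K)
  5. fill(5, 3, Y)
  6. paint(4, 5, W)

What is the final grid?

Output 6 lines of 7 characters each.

After op 1 fill(1,4,K) [8 cells changed]:
YYYYYYY
YKKKKYW
YKKKKYW
YYYYYYW
YBBYYYY
YYYYYYY
After op 2 fill(0,4,W) [29 cells changed]:
WWWWWWW
WKKKKWW
WKKKKWW
WWWWWWW
WBBWWWW
WWWWWWW
After op 3 paint(4,3,W):
WWWWWWW
WKKKKWW
WKKKKWW
WWWWWWW
WBBWWWW
WWWWWWW
After op 4 paint(3,1,K):
WWWWWWW
WKKKKWW
WKKKKWW
WKWWWWW
WBBWWWW
WWWWWWW
After op 5 fill(5,3,Y) [31 cells changed]:
YYYYYYY
YKKKKYY
YKKKKYY
YKYYYYY
YBBYYYY
YYYYYYY
After op 6 paint(4,5,W):
YYYYYYY
YKKKKYY
YKKKKYY
YKYYYYY
YBBYYWY
YYYYYYY

Answer: YYYYYYY
YKKKKYY
YKKKKYY
YKYYYYY
YBBYYWY
YYYYYYY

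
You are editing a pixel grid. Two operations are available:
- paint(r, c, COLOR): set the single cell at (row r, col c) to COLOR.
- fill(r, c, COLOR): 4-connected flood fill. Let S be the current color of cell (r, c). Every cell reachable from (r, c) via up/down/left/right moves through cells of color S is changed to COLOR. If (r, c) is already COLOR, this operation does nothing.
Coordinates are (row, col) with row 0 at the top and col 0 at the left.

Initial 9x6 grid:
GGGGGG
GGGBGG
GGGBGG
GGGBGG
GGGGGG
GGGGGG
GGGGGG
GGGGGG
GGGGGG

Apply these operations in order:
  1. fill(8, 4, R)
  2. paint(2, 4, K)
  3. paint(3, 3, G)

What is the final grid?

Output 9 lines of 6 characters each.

Answer: RRRRRR
RRRBRR
RRRBKR
RRRGRR
RRRRRR
RRRRRR
RRRRRR
RRRRRR
RRRRRR

Derivation:
After op 1 fill(8,4,R) [51 cells changed]:
RRRRRR
RRRBRR
RRRBRR
RRRBRR
RRRRRR
RRRRRR
RRRRRR
RRRRRR
RRRRRR
After op 2 paint(2,4,K):
RRRRRR
RRRBRR
RRRBKR
RRRBRR
RRRRRR
RRRRRR
RRRRRR
RRRRRR
RRRRRR
After op 3 paint(3,3,G):
RRRRRR
RRRBRR
RRRBKR
RRRGRR
RRRRRR
RRRRRR
RRRRRR
RRRRRR
RRRRRR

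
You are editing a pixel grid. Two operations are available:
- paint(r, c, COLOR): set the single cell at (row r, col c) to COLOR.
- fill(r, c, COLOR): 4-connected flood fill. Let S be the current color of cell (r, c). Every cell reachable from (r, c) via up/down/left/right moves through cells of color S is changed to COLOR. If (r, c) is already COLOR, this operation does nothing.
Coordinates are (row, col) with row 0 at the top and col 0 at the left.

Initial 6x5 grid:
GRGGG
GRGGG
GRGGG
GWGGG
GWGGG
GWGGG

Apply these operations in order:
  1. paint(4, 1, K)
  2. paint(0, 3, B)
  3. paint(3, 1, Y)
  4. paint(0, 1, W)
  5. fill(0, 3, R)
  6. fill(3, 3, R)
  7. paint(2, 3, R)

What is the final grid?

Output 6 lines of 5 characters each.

After op 1 paint(4,1,K):
GRGGG
GRGGG
GRGGG
GWGGG
GKGGG
GWGGG
After op 2 paint(0,3,B):
GRGBG
GRGGG
GRGGG
GWGGG
GKGGG
GWGGG
After op 3 paint(3,1,Y):
GRGBG
GRGGG
GRGGG
GYGGG
GKGGG
GWGGG
After op 4 paint(0,1,W):
GWGBG
GRGGG
GRGGG
GYGGG
GKGGG
GWGGG
After op 5 fill(0,3,R) [1 cells changed]:
GWGRG
GRGGG
GRGGG
GYGGG
GKGGG
GWGGG
After op 6 fill(3,3,R) [17 cells changed]:
GWRRR
GRRRR
GRRRR
GYRRR
GKRRR
GWRRR
After op 7 paint(2,3,R):
GWRRR
GRRRR
GRRRR
GYRRR
GKRRR
GWRRR

Answer: GWRRR
GRRRR
GRRRR
GYRRR
GKRRR
GWRRR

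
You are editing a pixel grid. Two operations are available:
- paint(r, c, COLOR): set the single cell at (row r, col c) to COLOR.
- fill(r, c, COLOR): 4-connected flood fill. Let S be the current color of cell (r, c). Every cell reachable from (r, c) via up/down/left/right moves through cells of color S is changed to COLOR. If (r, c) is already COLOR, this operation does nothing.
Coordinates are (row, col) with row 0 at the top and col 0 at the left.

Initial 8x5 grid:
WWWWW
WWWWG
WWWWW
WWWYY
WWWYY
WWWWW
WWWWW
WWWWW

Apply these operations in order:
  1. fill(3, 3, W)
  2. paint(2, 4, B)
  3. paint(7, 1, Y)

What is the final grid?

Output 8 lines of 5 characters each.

After op 1 fill(3,3,W) [4 cells changed]:
WWWWW
WWWWG
WWWWW
WWWWW
WWWWW
WWWWW
WWWWW
WWWWW
After op 2 paint(2,4,B):
WWWWW
WWWWG
WWWWB
WWWWW
WWWWW
WWWWW
WWWWW
WWWWW
After op 3 paint(7,1,Y):
WWWWW
WWWWG
WWWWB
WWWWW
WWWWW
WWWWW
WWWWW
WYWWW

Answer: WWWWW
WWWWG
WWWWB
WWWWW
WWWWW
WWWWW
WWWWW
WYWWW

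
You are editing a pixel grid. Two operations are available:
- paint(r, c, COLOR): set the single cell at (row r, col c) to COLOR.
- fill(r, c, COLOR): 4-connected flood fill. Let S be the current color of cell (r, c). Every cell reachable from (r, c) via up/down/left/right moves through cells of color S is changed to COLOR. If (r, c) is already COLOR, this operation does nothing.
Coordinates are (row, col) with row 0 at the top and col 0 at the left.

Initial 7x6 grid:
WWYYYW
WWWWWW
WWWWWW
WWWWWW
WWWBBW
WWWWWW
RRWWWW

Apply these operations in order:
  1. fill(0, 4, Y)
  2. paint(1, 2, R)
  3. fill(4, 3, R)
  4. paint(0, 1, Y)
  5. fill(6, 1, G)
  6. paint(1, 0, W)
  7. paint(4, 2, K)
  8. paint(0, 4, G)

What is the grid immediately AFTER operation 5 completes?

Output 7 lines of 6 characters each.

After op 1 fill(0,4,Y) [0 cells changed]:
WWYYYW
WWWWWW
WWWWWW
WWWWWW
WWWBBW
WWWWWW
RRWWWW
After op 2 paint(1,2,R):
WWYYYW
WWRWWW
WWWWWW
WWWWWW
WWWBBW
WWWWWW
RRWWWW
After op 3 fill(4,3,R) [2 cells changed]:
WWYYYW
WWRWWW
WWWWWW
WWWWWW
WWWRRW
WWWWWW
RRWWWW
After op 4 paint(0,1,Y):
WYYYYW
WWRWWW
WWWWWW
WWWWWW
WWWRRW
WWWWWW
RRWWWW
After op 5 fill(6,1,G) [2 cells changed]:
WYYYYW
WWRWWW
WWWWWW
WWWWWW
WWWRRW
WWWWWW
GGWWWW

Answer: WYYYYW
WWRWWW
WWWWWW
WWWWWW
WWWRRW
WWWWWW
GGWWWW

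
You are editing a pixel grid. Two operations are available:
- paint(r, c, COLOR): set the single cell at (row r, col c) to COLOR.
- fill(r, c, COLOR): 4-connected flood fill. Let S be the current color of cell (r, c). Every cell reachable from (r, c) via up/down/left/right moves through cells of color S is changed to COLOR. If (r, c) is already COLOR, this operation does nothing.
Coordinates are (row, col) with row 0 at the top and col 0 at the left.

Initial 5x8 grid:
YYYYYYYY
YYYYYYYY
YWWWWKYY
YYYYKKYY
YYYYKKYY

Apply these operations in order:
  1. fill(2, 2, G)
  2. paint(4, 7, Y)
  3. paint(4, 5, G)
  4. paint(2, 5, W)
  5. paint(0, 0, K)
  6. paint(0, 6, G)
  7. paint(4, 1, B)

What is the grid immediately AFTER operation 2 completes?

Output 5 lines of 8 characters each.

After op 1 fill(2,2,G) [4 cells changed]:
YYYYYYYY
YYYYYYYY
YGGGGKYY
YYYYKKYY
YYYYKKYY
After op 2 paint(4,7,Y):
YYYYYYYY
YYYYYYYY
YGGGGKYY
YYYYKKYY
YYYYKKYY

Answer: YYYYYYYY
YYYYYYYY
YGGGGKYY
YYYYKKYY
YYYYKKYY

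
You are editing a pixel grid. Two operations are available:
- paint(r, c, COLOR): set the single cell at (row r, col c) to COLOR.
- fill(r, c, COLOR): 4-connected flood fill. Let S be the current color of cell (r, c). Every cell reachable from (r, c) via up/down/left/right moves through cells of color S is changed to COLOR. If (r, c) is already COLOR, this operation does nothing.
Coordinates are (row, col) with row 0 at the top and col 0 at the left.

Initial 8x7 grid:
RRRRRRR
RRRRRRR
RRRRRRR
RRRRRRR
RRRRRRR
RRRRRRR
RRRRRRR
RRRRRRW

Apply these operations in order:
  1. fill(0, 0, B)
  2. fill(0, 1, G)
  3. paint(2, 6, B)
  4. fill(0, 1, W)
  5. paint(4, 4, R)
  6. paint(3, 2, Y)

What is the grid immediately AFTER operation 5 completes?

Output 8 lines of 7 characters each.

Answer: WWWWWWW
WWWWWWW
WWWWWWB
WWWWWWW
WWWWRWW
WWWWWWW
WWWWWWW
WWWWWWW

Derivation:
After op 1 fill(0,0,B) [55 cells changed]:
BBBBBBB
BBBBBBB
BBBBBBB
BBBBBBB
BBBBBBB
BBBBBBB
BBBBBBB
BBBBBBW
After op 2 fill(0,1,G) [55 cells changed]:
GGGGGGG
GGGGGGG
GGGGGGG
GGGGGGG
GGGGGGG
GGGGGGG
GGGGGGG
GGGGGGW
After op 3 paint(2,6,B):
GGGGGGG
GGGGGGG
GGGGGGB
GGGGGGG
GGGGGGG
GGGGGGG
GGGGGGG
GGGGGGW
After op 4 fill(0,1,W) [54 cells changed]:
WWWWWWW
WWWWWWW
WWWWWWB
WWWWWWW
WWWWWWW
WWWWWWW
WWWWWWW
WWWWWWW
After op 5 paint(4,4,R):
WWWWWWW
WWWWWWW
WWWWWWB
WWWWWWW
WWWWRWW
WWWWWWW
WWWWWWW
WWWWWWW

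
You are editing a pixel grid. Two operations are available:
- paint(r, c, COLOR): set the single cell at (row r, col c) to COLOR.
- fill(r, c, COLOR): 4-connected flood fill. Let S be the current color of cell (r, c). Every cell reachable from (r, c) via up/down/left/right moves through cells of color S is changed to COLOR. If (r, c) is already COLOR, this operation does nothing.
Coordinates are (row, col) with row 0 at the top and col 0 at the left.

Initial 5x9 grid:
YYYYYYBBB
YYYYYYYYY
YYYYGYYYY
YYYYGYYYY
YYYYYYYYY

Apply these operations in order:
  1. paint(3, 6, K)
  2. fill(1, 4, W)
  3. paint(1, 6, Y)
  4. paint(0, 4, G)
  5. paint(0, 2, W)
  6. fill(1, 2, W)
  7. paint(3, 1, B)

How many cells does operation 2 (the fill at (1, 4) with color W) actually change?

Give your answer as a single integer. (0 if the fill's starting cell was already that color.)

After op 1 paint(3,6,K):
YYYYYYBBB
YYYYYYYYY
YYYYGYYYY
YYYYGYKYY
YYYYYYYYY
After op 2 fill(1,4,W) [39 cells changed]:
WWWWWWBBB
WWWWWWWWW
WWWWGWWWW
WWWWGWKWW
WWWWWWWWW

Answer: 39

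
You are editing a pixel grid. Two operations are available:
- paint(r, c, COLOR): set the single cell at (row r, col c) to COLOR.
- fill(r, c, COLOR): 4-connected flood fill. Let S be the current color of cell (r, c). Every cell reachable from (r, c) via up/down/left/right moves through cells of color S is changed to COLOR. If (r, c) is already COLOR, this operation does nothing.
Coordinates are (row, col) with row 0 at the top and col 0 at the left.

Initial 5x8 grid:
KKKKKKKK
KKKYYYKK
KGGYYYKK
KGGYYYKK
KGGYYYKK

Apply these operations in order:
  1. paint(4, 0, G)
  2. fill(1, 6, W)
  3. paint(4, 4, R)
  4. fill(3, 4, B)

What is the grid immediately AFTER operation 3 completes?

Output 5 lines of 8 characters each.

After op 1 paint(4,0,G):
KKKKKKKK
KKKYYYKK
KGGYYYKK
KGGYYYKK
GGGYYYKK
After op 2 fill(1,6,W) [21 cells changed]:
WWWWWWWW
WWWYYYWW
WGGYYYWW
WGGYYYWW
GGGYYYWW
After op 3 paint(4,4,R):
WWWWWWWW
WWWYYYWW
WGGYYYWW
WGGYYYWW
GGGYRYWW

Answer: WWWWWWWW
WWWYYYWW
WGGYYYWW
WGGYYYWW
GGGYRYWW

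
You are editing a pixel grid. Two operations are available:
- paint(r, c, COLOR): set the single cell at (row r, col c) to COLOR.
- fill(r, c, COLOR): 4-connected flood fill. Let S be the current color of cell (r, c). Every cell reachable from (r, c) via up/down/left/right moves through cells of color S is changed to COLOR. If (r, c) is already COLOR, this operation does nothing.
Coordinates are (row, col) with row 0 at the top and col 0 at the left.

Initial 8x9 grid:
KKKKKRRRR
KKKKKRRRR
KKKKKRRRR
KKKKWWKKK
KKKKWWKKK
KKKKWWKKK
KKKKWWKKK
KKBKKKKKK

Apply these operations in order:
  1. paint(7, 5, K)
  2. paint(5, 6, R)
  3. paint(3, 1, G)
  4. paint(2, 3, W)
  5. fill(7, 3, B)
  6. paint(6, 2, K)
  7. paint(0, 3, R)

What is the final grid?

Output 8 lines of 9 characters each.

After op 1 paint(7,5,K):
KKKKKRRRR
KKKKKRRRR
KKKKKRRRR
KKKKWWKKK
KKKKWWKKK
KKKKWWKKK
KKKKWWKKK
KKBKKKKKK
After op 2 paint(5,6,R):
KKKKKRRRR
KKKKKRRRR
KKKKKRRRR
KKKKWWKKK
KKKKWWKKK
KKKKWWRKK
KKKKWWKKK
KKBKKKKKK
After op 3 paint(3,1,G):
KKKKKRRRR
KKKKKRRRR
KKKKKRRRR
KGKKWWKKK
KKKKWWKKK
KKKKWWRKK
KKKKWWKKK
KKBKKKKKK
After op 4 paint(2,3,W):
KKKKKRRRR
KKKKKRRRR
KKKWKRRRR
KGKKWWKKK
KKKKWWKKK
KKKKWWRKK
KKKKWWKKK
KKBKKKKKK
After op 5 fill(7,3,B) [48 cells changed]:
BBBBBRRRR
BBBBBRRRR
BBBWBRRRR
BGBBWWBBB
BBBBWWBBB
BBBBWWRBB
BBBBWWBBB
BBBBBBBBB
After op 6 paint(6,2,K):
BBBBBRRRR
BBBBBRRRR
BBBWBRRRR
BGBBWWBBB
BBBBWWBBB
BBBBWWRBB
BBKBWWBBB
BBBBBBBBB
After op 7 paint(0,3,R):
BBBRBRRRR
BBBBBRRRR
BBBWBRRRR
BGBBWWBBB
BBBBWWBBB
BBBBWWRBB
BBKBWWBBB
BBBBBBBBB

Answer: BBBRBRRRR
BBBBBRRRR
BBBWBRRRR
BGBBWWBBB
BBBBWWBBB
BBBBWWRBB
BBKBWWBBB
BBBBBBBBB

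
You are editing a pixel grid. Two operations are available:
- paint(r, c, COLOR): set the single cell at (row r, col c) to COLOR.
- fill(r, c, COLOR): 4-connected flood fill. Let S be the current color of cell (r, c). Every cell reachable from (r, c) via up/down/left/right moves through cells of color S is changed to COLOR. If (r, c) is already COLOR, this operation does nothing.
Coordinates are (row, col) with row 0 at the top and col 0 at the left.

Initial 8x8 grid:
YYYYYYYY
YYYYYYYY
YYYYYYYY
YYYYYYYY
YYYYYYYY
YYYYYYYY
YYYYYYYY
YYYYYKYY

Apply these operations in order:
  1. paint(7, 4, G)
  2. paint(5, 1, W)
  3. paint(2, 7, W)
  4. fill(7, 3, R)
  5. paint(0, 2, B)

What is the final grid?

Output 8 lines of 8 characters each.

After op 1 paint(7,4,G):
YYYYYYYY
YYYYYYYY
YYYYYYYY
YYYYYYYY
YYYYYYYY
YYYYYYYY
YYYYYYYY
YYYYGKYY
After op 2 paint(5,1,W):
YYYYYYYY
YYYYYYYY
YYYYYYYY
YYYYYYYY
YYYYYYYY
YWYYYYYY
YYYYYYYY
YYYYGKYY
After op 3 paint(2,7,W):
YYYYYYYY
YYYYYYYY
YYYYYYYW
YYYYYYYY
YYYYYYYY
YWYYYYYY
YYYYYYYY
YYYYGKYY
After op 4 fill(7,3,R) [60 cells changed]:
RRRRRRRR
RRRRRRRR
RRRRRRRW
RRRRRRRR
RRRRRRRR
RWRRRRRR
RRRRRRRR
RRRRGKRR
After op 5 paint(0,2,B):
RRBRRRRR
RRRRRRRR
RRRRRRRW
RRRRRRRR
RRRRRRRR
RWRRRRRR
RRRRRRRR
RRRRGKRR

Answer: RRBRRRRR
RRRRRRRR
RRRRRRRW
RRRRRRRR
RRRRRRRR
RWRRRRRR
RRRRRRRR
RRRRGKRR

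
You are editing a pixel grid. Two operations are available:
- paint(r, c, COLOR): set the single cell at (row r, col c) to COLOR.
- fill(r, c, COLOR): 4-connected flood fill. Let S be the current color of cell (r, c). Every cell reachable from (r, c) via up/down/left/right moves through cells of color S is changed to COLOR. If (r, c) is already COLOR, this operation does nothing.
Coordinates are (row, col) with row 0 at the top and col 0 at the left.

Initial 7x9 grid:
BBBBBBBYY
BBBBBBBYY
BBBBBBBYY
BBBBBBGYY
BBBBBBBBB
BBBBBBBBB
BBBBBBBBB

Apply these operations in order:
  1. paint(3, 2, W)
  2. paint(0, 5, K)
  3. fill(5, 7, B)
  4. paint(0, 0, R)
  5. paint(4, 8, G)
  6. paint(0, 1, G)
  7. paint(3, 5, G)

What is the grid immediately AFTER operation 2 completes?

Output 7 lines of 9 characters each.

Answer: BBBBBKBYY
BBBBBBBYY
BBBBBBBYY
BBWBBBGYY
BBBBBBBBB
BBBBBBBBB
BBBBBBBBB

Derivation:
After op 1 paint(3,2,W):
BBBBBBBYY
BBBBBBBYY
BBBBBBBYY
BBWBBBGYY
BBBBBBBBB
BBBBBBBBB
BBBBBBBBB
After op 2 paint(0,5,K):
BBBBBKBYY
BBBBBBBYY
BBBBBBBYY
BBWBBBGYY
BBBBBBBBB
BBBBBBBBB
BBBBBBBBB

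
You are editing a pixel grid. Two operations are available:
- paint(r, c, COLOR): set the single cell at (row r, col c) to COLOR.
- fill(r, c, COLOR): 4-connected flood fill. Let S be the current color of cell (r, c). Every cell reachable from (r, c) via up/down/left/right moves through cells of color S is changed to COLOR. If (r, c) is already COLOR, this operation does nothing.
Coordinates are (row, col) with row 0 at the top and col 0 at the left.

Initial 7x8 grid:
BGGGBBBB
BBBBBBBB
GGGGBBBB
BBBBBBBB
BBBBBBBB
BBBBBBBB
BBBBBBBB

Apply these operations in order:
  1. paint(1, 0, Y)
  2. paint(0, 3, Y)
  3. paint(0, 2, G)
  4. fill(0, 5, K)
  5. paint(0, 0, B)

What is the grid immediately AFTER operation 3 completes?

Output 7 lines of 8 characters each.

After op 1 paint(1,0,Y):
BGGGBBBB
YBBBBBBB
GGGGBBBB
BBBBBBBB
BBBBBBBB
BBBBBBBB
BBBBBBBB
After op 2 paint(0,3,Y):
BGGYBBBB
YBBBBBBB
GGGGBBBB
BBBBBBBB
BBBBBBBB
BBBBBBBB
BBBBBBBB
After op 3 paint(0,2,G):
BGGYBBBB
YBBBBBBB
GGGGBBBB
BBBBBBBB
BBBBBBBB
BBBBBBBB
BBBBBBBB

Answer: BGGYBBBB
YBBBBBBB
GGGGBBBB
BBBBBBBB
BBBBBBBB
BBBBBBBB
BBBBBBBB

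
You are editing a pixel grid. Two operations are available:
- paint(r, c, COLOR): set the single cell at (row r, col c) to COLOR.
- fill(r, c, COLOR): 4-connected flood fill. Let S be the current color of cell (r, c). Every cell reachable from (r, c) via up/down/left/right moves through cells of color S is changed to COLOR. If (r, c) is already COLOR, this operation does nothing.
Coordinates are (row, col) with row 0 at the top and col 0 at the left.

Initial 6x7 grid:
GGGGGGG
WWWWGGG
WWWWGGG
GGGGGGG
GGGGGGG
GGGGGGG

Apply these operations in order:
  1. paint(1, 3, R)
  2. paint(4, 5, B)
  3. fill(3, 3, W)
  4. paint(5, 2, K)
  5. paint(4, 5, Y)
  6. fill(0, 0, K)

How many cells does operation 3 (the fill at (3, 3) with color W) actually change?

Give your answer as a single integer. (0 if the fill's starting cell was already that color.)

Answer: 33

Derivation:
After op 1 paint(1,3,R):
GGGGGGG
WWWRGGG
WWWWGGG
GGGGGGG
GGGGGGG
GGGGGGG
After op 2 paint(4,5,B):
GGGGGGG
WWWRGGG
WWWWGGG
GGGGGGG
GGGGGBG
GGGGGGG
After op 3 fill(3,3,W) [33 cells changed]:
WWWWWWW
WWWRWWW
WWWWWWW
WWWWWWW
WWWWWBW
WWWWWWW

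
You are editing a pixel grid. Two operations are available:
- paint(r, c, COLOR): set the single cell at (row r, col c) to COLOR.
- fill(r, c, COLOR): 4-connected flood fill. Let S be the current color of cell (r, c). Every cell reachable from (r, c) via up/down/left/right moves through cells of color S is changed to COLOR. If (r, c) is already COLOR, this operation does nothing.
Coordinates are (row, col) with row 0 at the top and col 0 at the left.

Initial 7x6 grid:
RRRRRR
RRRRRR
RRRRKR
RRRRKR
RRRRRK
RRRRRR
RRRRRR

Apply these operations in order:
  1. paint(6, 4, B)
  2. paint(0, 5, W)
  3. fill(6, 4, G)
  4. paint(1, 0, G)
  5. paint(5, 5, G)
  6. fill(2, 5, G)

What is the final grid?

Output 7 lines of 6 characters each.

After op 1 paint(6,4,B):
RRRRRR
RRRRRR
RRRRKR
RRRRKR
RRRRRK
RRRRRR
RRRRBR
After op 2 paint(0,5,W):
RRRRRW
RRRRRR
RRRRKR
RRRRKR
RRRRRK
RRRRRR
RRRRBR
After op 3 fill(6,4,G) [1 cells changed]:
RRRRRW
RRRRRR
RRRRKR
RRRRKR
RRRRRK
RRRRRR
RRRRGR
After op 4 paint(1,0,G):
RRRRRW
GRRRRR
RRRRKR
RRRRKR
RRRRRK
RRRRRR
RRRRGR
After op 5 paint(5,5,G):
RRRRRW
GRRRRR
RRRRKR
RRRRKR
RRRRRK
RRRRRG
RRRRGR
After op 6 fill(2,5,G) [34 cells changed]:
GGGGGW
GGGGGG
GGGGKG
GGGGKG
GGGGGK
GGGGGG
GGGGGR

Answer: GGGGGW
GGGGGG
GGGGKG
GGGGKG
GGGGGK
GGGGGG
GGGGGR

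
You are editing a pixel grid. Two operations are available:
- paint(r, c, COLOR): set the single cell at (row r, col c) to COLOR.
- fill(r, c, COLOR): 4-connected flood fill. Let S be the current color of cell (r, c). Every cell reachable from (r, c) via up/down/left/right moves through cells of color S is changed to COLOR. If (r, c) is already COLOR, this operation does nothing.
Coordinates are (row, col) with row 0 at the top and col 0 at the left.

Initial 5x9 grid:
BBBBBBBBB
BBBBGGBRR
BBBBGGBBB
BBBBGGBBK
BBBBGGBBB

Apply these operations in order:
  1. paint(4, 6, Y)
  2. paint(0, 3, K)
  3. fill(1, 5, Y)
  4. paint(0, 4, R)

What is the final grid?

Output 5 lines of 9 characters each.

After op 1 paint(4,6,Y):
BBBBBBBBB
BBBBGGBRR
BBBBGGBBB
BBBBGGBBK
BBBBGGYBB
After op 2 paint(0,3,K):
BBBKBBBBB
BBBBGGBRR
BBBBGGBBB
BBBBGGBBK
BBBBGGYBB
After op 3 fill(1,5,Y) [8 cells changed]:
BBBKBBBBB
BBBBYYBRR
BBBBYYBBB
BBBBYYBBK
BBBBYYYBB
After op 4 paint(0,4,R):
BBBKRBBBB
BBBBYYBRR
BBBBYYBBB
BBBBYYBBK
BBBBYYYBB

Answer: BBBKRBBBB
BBBBYYBRR
BBBBYYBBB
BBBBYYBBK
BBBBYYYBB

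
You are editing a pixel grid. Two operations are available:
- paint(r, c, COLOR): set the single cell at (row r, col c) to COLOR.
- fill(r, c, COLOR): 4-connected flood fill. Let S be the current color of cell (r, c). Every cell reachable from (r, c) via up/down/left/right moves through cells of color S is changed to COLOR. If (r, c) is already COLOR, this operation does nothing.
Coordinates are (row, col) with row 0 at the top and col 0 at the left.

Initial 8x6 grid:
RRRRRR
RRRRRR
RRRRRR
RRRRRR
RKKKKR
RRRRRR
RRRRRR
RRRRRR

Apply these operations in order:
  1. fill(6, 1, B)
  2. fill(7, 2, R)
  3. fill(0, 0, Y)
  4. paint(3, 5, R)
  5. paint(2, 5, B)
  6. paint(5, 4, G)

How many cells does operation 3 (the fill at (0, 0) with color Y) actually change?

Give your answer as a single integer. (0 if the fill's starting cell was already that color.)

Answer: 44

Derivation:
After op 1 fill(6,1,B) [44 cells changed]:
BBBBBB
BBBBBB
BBBBBB
BBBBBB
BKKKKB
BBBBBB
BBBBBB
BBBBBB
After op 2 fill(7,2,R) [44 cells changed]:
RRRRRR
RRRRRR
RRRRRR
RRRRRR
RKKKKR
RRRRRR
RRRRRR
RRRRRR
After op 3 fill(0,0,Y) [44 cells changed]:
YYYYYY
YYYYYY
YYYYYY
YYYYYY
YKKKKY
YYYYYY
YYYYYY
YYYYYY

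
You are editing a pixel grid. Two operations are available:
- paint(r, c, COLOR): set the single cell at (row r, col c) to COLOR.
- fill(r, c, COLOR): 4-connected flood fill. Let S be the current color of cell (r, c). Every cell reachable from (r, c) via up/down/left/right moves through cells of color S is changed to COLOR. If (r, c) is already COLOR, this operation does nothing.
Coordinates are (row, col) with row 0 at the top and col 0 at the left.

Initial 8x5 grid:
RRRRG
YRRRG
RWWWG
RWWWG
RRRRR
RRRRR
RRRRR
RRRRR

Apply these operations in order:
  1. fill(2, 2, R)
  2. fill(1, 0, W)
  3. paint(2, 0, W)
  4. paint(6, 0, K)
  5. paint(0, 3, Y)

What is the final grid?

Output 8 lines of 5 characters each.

After op 1 fill(2,2,R) [6 cells changed]:
RRRRG
YRRRG
RRRRG
RRRRG
RRRRR
RRRRR
RRRRR
RRRRR
After op 2 fill(1,0,W) [1 cells changed]:
RRRRG
WRRRG
RRRRG
RRRRG
RRRRR
RRRRR
RRRRR
RRRRR
After op 3 paint(2,0,W):
RRRRG
WRRRG
WRRRG
RRRRG
RRRRR
RRRRR
RRRRR
RRRRR
After op 4 paint(6,0,K):
RRRRG
WRRRG
WRRRG
RRRRG
RRRRR
RRRRR
KRRRR
RRRRR
After op 5 paint(0,3,Y):
RRRYG
WRRRG
WRRRG
RRRRG
RRRRR
RRRRR
KRRRR
RRRRR

Answer: RRRYG
WRRRG
WRRRG
RRRRG
RRRRR
RRRRR
KRRRR
RRRRR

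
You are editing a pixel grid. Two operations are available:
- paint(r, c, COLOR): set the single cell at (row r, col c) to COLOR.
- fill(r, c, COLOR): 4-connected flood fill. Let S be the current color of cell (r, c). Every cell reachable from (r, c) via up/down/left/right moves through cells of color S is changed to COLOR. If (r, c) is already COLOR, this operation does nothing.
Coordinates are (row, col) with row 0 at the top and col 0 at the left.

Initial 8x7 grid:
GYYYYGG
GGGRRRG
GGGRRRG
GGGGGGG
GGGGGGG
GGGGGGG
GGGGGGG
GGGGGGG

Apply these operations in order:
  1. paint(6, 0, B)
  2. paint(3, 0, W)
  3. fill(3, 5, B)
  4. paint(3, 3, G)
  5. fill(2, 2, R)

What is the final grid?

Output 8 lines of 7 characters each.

After op 1 paint(6,0,B):
GYYYYGG
GGGRRRG
GGGRRRG
GGGGGGG
GGGGGGG
GGGGGGG
BGGGGGG
GGGGGGG
After op 2 paint(3,0,W):
GYYYYGG
GGGRRRG
GGGRRRG
WGGGGGG
GGGGGGG
GGGGGGG
BGGGGGG
GGGGGGG
After op 3 fill(3,5,B) [44 cells changed]:
BYYYYBB
BBBRRRB
BBBRRRB
WBBBBBB
BBBBBBB
BBBBBBB
BBBBBBB
BBBBBBB
After op 4 paint(3,3,G):
BYYYYBB
BBBRRRB
BBBRRRB
WBBGBBB
BBBBBBB
BBBBBBB
BBBBBBB
BBBBBBB
After op 5 fill(2,2,R) [44 cells changed]:
RYYYYRR
RRRRRRR
RRRRRRR
WRRGRRR
RRRRRRR
RRRRRRR
RRRRRRR
RRRRRRR

Answer: RYYYYRR
RRRRRRR
RRRRRRR
WRRGRRR
RRRRRRR
RRRRRRR
RRRRRRR
RRRRRRR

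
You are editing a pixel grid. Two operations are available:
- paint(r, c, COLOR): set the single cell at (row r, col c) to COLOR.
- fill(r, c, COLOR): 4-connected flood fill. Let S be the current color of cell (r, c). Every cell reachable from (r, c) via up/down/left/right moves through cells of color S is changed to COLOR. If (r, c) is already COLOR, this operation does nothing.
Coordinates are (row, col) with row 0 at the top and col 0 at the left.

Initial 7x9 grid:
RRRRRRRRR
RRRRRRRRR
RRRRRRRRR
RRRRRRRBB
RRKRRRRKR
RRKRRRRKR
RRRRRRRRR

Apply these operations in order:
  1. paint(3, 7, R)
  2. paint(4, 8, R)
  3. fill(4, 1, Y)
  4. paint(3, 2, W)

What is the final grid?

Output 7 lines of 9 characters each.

Answer: YYYYYYYYY
YYYYYYYYY
YYYYYYYYY
YYWYYYYYB
YYKYYYYKY
YYKYYYYKY
YYYYYYYYY

Derivation:
After op 1 paint(3,7,R):
RRRRRRRRR
RRRRRRRRR
RRRRRRRRR
RRRRRRRRB
RRKRRRRKR
RRKRRRRKR
RRRRRRRRR
After op 2 paint(4,8,R):
RRRRRRRRR
RRRRRRRRR
RRRRRRRRR
RRRRRRRRB
RRKRRRRKR
RRKRRRRKR
RRRRRRRRR
After op 3 fill(4,1,Y) [58 cells changed]:
YYYYYYYYY
YYYYYYYYY
YYYYYYYYY
YYYYYYYYB
YYKYYYYKY
YYKYYYYKY
YYYYYYYYY
After op 4 paint(3,2,W):
YYYYYYYYY
YYYYYYYYY
YYYYYYYYY
YYWYYYYYB
YYKYYYYKY
YYKYYYYKY
YYYYYYYYY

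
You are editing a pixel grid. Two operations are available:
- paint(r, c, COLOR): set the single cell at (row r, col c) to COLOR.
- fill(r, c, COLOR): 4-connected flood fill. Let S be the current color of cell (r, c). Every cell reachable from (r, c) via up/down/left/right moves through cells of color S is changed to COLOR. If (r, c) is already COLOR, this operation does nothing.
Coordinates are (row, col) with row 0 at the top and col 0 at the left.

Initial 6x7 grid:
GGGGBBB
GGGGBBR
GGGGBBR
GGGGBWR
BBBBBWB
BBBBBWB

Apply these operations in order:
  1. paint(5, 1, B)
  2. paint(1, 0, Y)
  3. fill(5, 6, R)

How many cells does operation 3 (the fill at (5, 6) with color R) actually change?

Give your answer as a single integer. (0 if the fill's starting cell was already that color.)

Answer: 2

Derivation:
After op 1 paint(5,1,B):
GGGGBBB
GGGGBBR
GGGGBBR
GGGGBWR
BBBBBWB
BBBBBWB
After op 2 paint(1,0,Y):
GGGGBBB
YGGGBBR
GGGGBBR
GGGGBWR
BBBBBWB
BBBBBWB
After op 3 fill(5,6,R) [2 cells changed]:
GGGGBBB
YGGGBBR
GGGGBBR
GGGGBWR
BBBBBWR
BBBBBWR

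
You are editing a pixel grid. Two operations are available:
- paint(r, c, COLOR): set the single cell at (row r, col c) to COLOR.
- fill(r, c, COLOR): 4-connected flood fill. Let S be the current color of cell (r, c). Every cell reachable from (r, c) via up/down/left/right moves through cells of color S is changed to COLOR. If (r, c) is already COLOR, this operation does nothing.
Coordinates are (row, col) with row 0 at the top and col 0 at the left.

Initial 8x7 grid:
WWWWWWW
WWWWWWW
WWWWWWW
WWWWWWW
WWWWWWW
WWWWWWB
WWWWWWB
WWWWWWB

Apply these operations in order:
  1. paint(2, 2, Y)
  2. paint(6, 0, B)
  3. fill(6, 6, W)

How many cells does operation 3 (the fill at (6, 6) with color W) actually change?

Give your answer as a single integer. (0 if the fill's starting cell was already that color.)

After op 1 paint(2,2,Y):
WWWWWWW
WWWWWWW
WWYWWWW
WWWWWWW
WWWWWWW
WWWWWWB
WWWWWWB
WWWWWWB
After op 2 paint(6,0,B):
WWWWWWW
WWWWWWW
WWYWWWW
WWWWWWW
WWWWWWW
WWWWWWB
BWWWWWB
WWWWWWB
After op 3 fill(6,6,W) [3 cells changed]:
WWWWWWW
WWWWWWW
WWYWWWW
WWWWWWW
WWWWWWW
WWWWWWW
BWWWWWW
WWWWWWW

Answer: 3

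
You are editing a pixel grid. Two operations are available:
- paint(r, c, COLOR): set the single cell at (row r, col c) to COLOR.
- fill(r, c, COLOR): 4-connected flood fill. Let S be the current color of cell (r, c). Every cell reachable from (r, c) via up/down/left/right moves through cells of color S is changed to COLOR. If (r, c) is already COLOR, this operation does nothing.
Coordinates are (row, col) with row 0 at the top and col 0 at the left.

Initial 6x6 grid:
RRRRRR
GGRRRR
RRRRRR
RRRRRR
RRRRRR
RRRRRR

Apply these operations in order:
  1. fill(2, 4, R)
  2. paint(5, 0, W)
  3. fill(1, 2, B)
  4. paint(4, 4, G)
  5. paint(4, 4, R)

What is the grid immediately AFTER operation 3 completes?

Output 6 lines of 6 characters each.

Answer: BBBBBB
GGBBBB
BBBBBB
BBBBBB
BBBBBB
WBBBBB

Derivation:
After op 1 fill(2,4,R) [0 cells changed]:
RRRRRR
GGRRRR
RRRRRR
RRRRRR
RRRRRR
RRRRRR
After op 2 paint(5,0,W):
RRRRRR
GGRRRR
RRRRRR
RRRRRR
RRRRRR
WRRRRR
After op 3 fill(1,2,B) [33 cells changed]:
BBBBBB
GGBBBB
BBBBBB
BBBBBB
BBBBBB
WBBBBB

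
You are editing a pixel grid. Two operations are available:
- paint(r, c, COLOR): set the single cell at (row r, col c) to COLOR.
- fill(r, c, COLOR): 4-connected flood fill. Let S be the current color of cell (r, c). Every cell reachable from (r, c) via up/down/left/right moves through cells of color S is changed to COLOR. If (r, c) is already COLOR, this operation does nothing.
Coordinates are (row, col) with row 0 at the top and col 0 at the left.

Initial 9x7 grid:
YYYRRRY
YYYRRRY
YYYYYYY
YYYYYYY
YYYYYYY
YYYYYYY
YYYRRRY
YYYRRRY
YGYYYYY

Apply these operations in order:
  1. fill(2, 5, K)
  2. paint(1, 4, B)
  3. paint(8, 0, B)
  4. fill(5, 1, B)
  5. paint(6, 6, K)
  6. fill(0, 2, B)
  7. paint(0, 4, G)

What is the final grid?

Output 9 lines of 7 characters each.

After op 1 fill(2,5,K) [50 cells changed]:
KKKRRRK
KKKRRRK
KKKKKKK
KKKKKKK
KKKKKKK
KKKKKKK
KKKRRRK
KKKRRRK
KGKKKKK
After op 2 paint(1,4,B):
KKKRRRK
KKKRBRK
KKKKKKK
KKKKKKK
KKKKKKK
KKKKKKK
KKKRRRK
KKKRRRK
KGKKKKK
After op 3 paint(8,0,B):
KKKRRRK
KKKRBRK
KKKKKKK
KKKKKKK
KKKKKKK
KKKKKKK
KKKRRRK
KKKRRRK
BGKKKKK
After op 4 fill(5,1,B) [49 cells changed]:
BBBRRRB
BBBRBRB
BBBBBBB
BBBBBBB
BBBBBBB
BBBBBBB
BBBRRRB
BBBRRRB
BGBBBBB
After op 5 paint(6,6,K):
BBBRRRB
BBBRBRB
BBBBBBB
BBBBBBB
BBBBBBB
BBBBBBB
BBBRRRK
BBBRRRB
BGBBBBB
After op 6 fill(0,2,B) [0 cells changed]:
BBBRRRB
BBBRBRB
BBBBBBB
BBBBBBB
BBBBBBB
BBBBBBB
BBBRRRK
BBBRRRB
BGBBBBB
After op 7 paint(0,4,G):
BBBRGRB
BBBRBRB
BBBBBBB
BBBBBBB
BBBBBBB
BBBBBBB
BBBRRRK
BBBRRRB
BGBBBBB

Answer: BBBRGRB
BBBRBRB
BBBBBBB
BBBBBBB
BBBBBBB
BBBBBBB
BBBRRRK
BBBRRRB
BGBBBBB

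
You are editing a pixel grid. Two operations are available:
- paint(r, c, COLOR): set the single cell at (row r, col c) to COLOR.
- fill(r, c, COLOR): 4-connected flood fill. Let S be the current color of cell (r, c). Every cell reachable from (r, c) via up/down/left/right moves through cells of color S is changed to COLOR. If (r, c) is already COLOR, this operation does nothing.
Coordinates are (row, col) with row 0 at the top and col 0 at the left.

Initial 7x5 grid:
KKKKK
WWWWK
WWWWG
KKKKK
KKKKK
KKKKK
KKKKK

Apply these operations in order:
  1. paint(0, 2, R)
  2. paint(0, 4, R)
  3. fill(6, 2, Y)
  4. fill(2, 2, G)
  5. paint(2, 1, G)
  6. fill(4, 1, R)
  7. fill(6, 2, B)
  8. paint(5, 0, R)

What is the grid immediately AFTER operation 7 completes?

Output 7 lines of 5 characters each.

Answer: KKRKR
GGGGK
GGGGG
BBBBB
BBBBB
BBBBB
BBBBB

Derivation:
After op 1 paint(0,2,R):
KKRKK
WWWWK
WWWWG
KKKKK
KKKKK
KKKKK
KKKKK
After op 2 paint(0,4,R):
KKRKR
WWWWK
WWWWG
KKKKK
KKKKK
KKKKK
KKKKK
After op 3 fill(6,2,Y) [20 cells changed]:
KKRKR
WWWWK
WWWWG
YYYYY
YYYYY
YYYYY
YYYYY
After op 4 fill(2,2,G) [8 cells changed]:
KKRKR
GGGGK
GGGGG
YYYYY
YYYYY
YYYYY
YYYYY
After op 5 paint(2,1,G):
KKRKR
GGGGK
GGGGG
YYYYY
YYYYY
YYYYY
YYYYY
After op 6 fill(4,1,R) [20 cells changed]:
KKRKR
GGGGK
GGGGG
RRRRR
RRRRR
RRRRR
RRRRR
After op 7 fill(6,2,B) [20 cells changed]:
KKRKR
GGGGK
GGGGG
BBBBB
BBBBB
BBBBB
BBBBB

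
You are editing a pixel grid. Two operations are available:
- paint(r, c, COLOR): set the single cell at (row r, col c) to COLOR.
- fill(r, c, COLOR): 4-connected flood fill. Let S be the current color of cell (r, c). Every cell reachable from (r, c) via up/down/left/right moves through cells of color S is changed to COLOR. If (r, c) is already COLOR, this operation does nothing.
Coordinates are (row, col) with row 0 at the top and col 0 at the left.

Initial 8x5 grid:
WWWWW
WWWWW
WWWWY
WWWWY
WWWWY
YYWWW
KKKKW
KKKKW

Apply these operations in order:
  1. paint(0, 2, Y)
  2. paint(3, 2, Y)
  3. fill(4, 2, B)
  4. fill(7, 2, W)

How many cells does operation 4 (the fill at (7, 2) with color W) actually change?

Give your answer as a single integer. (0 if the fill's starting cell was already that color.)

After op 1 paint(0,2,Y):
WWYWW
WWWWW
WWWWY
WWWWY
WWWWY
YYWWW
KKKKW
KKKKW
After op 2 paint(3,2,Y):
WWYWW
WWWWW
WWWWY
WWYWY
WWWWY
YYWWW
KKKKW
KKKKW
After op 3 fill(4,2,B) [25 cells changed]:
BBYBB
BBBBB
BBBBY
BBYBY
BBBBY
YYBBB
KKKKB
KKKKB
After op 4 fill(7,2,W) [8 cells changed]:
BBYBB
BBBBB
BBBBY
BBYBY
BBBBY
YYBBB
WWWWB
WWWWB

Answer: 8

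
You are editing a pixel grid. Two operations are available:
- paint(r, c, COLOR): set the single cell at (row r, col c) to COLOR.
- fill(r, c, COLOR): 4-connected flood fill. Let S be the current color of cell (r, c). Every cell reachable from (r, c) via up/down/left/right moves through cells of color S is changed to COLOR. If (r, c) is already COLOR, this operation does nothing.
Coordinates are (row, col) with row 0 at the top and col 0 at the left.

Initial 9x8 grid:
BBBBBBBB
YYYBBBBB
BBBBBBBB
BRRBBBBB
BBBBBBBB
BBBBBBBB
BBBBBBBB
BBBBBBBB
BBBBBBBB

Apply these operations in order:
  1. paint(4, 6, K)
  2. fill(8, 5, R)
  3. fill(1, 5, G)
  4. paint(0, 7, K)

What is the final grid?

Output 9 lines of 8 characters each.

After op 1 paint(4,6,K):
BBBBBBBB
YYYBBBBB
BBBBBBBB
BRRBBBBB
BBBBBBKB
BBBBBBBB
BBBBBBBB
BBBBBBBB
BBBBBBBB
After op 2 fill(8,5,R) [66 cells changed]:
RRRRRRRR
YYYRRRRR
RRRRRRRR
RRRRRRRR
RRRRRRKR
RRRRRRRR
RRRRRRRR
RRRRRRRR
RRRRRRRR
After op 3 fill(1,5,G) [68 cells changed]:
GGGGGGGG
YYYGGGGG
GGGGGGGG
GGGGGGGG
GGGGGGKG
GGGGGGGG
GGGGGGGG
GGGGGGGG
GGGGGGGG
After op 4 paint(0,7,K):
GGGGGGGK
YYYGGGGG
GGGGGGGG
GGGGGGGG
GGGGGGKG
GGGGGGGG
GGGGGGGG
GGGGGGGG
GGGGGGGG

Answer: GGGGGGGK
YYYGGGGG
GGGGGGGG
GGGGGGGG
GGGGGGKG
GGGGGGGG
GGGGGGGG
GGGGGGGG
GGGGGGGG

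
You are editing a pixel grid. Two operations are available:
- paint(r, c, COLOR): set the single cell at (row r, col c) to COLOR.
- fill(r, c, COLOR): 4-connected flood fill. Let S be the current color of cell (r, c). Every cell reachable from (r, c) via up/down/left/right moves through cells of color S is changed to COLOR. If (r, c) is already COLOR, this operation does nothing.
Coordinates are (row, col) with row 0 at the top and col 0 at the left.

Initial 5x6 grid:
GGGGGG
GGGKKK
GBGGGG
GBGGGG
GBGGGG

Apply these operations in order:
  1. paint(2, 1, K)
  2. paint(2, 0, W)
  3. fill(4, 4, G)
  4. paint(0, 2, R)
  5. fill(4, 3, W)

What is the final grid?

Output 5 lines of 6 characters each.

After op 1 paint(2,1,K):
GGGGGG
GGGKKK
GKGGGG
GBGGGG
GBGGGG
After op 2 paint(2,0,W):
GGGGGG
GGGKKK
WKGGGG
GBGGGG
GBGGGG
After op 3 fill(4,4,G) [0 cells changed]:
GGGGGG
GGGKKK
WKGGGG
GBGGGG
GBGGGG
After op 4 paint(0,2,R):
GGRGGG
GGGKKK
WKGGGG
GBGGGG
GBGGGG
After op 5 fill(4,3,W) [17 cells changed]:
WWRGGG
WWWKKK
WKWWWW
GBWWWW
GBWWWW

Answer: WWRGGG
WWWKKK
WKWWWW
GBWWWW
GBWWWW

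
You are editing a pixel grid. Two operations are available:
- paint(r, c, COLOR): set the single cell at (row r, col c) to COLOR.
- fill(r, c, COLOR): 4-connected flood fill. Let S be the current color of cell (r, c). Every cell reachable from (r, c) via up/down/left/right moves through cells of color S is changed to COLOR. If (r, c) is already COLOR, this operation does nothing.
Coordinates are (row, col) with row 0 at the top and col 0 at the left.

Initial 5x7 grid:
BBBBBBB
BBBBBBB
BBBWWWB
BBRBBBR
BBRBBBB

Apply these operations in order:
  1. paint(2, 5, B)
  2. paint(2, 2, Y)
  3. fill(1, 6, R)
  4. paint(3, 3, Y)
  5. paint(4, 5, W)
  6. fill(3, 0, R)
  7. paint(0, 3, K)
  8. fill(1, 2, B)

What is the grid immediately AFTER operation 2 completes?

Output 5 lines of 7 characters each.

After op 1 paint(2,5,B):
BBBBBBB
BBBBBBB
BBBWWBB
BBRBBBR
BBRBBBB
After op 2 paint(2,2,Y):
BBBBBBB
BBBBBBB
BBYWWBB
BBRBBBR
BBRBBBB

Answer: BBBBBBB
BBBBBBB
BBYWWBB
BBRBBBR
BBRBBBB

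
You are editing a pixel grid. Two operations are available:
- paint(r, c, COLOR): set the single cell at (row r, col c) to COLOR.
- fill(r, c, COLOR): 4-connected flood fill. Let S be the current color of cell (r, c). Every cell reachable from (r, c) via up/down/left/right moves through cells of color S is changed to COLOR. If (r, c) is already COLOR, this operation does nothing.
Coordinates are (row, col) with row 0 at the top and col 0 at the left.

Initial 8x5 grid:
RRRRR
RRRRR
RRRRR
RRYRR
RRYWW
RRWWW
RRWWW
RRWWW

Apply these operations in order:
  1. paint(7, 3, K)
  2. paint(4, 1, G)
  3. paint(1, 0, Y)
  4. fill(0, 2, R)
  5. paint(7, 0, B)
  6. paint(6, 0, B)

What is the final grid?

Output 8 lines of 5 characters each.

Answer: RRRRR
YRRRR
RRRRR
RRYRR
RGYWW
RRWWW
BRWWW
BRWKW

Derivation:
After op 1 paint(7,3,K):
RRRRR
RRRRR
RRRRR
RRYRR
RRYWW
RRWWW
RRWWW
RRWKW
After op 2 paint(4,1,G):
RRRRR
RRRRR
RRRRR
RRYRR
RGYWW
RRWWW
RRWWW
RRWKW
After op 3 paint(1,0,Y):
RRRRR
YRRRR
RRRRR
RRYRR
RGYWW
RRWWW
RRWWW
RRWKW
After op 4 fill(0,2,R) [0 cells changed]:
RRRRR
YRRRR
RRRRR
RRYRR
RGYWW
RRWWW
RRWWW
RRWKW
After op 5 paint(7,0,B):
RRRRR
YRRRR
RRRRR
RRYRR
RGYWW
RRWWW
RRWWW
BRWKW
After op 6 paint(6,0,B):
RRRRR
YRRRR
RRRRR
RRYRR
RGYWW
RRWWW
BRWWW
BRWKW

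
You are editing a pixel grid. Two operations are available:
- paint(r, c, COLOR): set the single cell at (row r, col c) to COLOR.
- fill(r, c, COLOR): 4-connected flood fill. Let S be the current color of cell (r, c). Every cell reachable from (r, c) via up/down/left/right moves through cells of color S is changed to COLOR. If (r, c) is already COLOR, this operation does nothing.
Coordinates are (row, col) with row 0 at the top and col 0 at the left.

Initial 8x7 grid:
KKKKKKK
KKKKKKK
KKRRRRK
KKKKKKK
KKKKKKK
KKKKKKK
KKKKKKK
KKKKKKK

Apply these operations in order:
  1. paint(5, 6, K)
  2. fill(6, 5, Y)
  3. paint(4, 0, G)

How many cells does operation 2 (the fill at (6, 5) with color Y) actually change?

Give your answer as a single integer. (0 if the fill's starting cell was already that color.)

Answer: 52

Derivation:
After op 1 paint(5,6,K):
KKKKKKK
KKKKKKK
KKRRRRK
KKKKKKK
KKKKKKK
KKKKKKK
KKKKKKK
KKKKKKK
After op 2 fill(6,5,Y) [52 cells changed]:
YYYYYYY
YYYYYYY
YYRRRRY
YYYYYYY
YYYYYYY
YYYYYYY
YYYYYYY
YYYYYYY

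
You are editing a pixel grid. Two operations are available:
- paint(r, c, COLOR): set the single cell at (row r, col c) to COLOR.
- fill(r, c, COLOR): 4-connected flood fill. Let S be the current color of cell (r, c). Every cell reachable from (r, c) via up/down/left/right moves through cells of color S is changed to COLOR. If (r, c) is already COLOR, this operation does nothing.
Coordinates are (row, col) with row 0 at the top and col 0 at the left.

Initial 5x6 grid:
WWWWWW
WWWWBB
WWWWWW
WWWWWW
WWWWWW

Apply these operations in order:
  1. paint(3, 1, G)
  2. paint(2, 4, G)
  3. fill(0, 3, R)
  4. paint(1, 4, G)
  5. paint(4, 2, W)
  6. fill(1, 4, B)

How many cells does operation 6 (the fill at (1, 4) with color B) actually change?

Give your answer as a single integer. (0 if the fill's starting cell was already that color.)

Answer: 2

Derivation:
After op 1 paint(3,1,G):
WWWWWW
WWWWBB
WWWWWW
WGWWWW
WWWWWW
After op 2 paint(2,4,G):
WWWWWW
WWWWBB
WWWWGW
WGWWWW
WWWWWW
After op 3 fill(0,3,R) [26 cells changed]:
RRRRRR
RRRRBB
RRRRGR
RGRRRR
RRRRRR
After op 4 paint(1,4,G):
RRRRRR
RRRRGB
RRRRGR
RGRRRR
RRRRRR
After op 5 paint(4,2,W):
RRRRRR
RRRRGB
RRRRGR
RGRRRR
RRWRRR
After op 6 fill(1,4,B) [2 cells changed]:
RRRRRR
RRRRBB
RRRRBR
RGRRRR
RRWRRR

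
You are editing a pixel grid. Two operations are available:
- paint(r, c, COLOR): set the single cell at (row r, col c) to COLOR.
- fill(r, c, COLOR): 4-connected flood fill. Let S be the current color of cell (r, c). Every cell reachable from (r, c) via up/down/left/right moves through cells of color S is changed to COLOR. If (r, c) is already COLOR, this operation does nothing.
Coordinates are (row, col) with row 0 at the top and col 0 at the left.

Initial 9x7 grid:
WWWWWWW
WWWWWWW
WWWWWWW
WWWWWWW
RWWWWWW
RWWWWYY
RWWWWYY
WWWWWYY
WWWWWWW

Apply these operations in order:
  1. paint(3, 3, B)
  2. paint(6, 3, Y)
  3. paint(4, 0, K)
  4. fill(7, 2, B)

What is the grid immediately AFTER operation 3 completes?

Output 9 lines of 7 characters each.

After op 1 paint(3,3,B):
WWWWWWW
WWWWWWW
WWWWWWW
WWWBWWW
RWWWWWW
RWWWWYY
RWWWWYY
WWWWWYY
WWWWWWW
After op 2 paint(6,3,Y):
WWWWWWW
WWWWWWW
WWWWWWW
WWWBWWW
RWWWWWW
RWWWWYY
RWWYWYY
WWWWWYY
WWWWWWW
After op 3 paint(4,0,K):
WWWWWWW
WWWWWWW
WWWWWWW
WWWBWWW
KWWWWWW
RWWWWYY
RWWYWYY
WWWWWYY
WWWWWWW

Answer: WWWWWWW
WWWWWWW
WWWWWWW
WWWBWWW
KWWWWWW
RWWWWYY
RWWYWYY
WWWWWYY
WWWWWWW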